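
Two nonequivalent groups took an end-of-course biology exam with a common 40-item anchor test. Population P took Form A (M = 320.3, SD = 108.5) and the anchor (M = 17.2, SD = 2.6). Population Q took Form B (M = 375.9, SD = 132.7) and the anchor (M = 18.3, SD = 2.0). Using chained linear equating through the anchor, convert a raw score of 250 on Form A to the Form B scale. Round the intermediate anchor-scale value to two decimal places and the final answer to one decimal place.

Form A → anchor (Population P): v = (2.6/108.5)(250 − 320.3) + 17.2 = 15.52
anchor → Form B (Population Q): y = (132.7/2.0)(15.52 − 18.3) + 375.9 = 191.4

191.4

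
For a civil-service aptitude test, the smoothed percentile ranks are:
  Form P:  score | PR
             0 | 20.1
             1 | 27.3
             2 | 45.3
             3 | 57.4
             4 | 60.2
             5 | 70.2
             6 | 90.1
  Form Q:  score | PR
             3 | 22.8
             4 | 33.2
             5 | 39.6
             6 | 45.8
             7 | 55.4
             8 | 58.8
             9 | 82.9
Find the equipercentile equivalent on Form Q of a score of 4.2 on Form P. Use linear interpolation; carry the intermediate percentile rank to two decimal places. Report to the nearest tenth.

PR of 4.2 on Form P: 60.2 + (4.2 − 4)/(5 − 4) × (70.2 − 60.2) = 62.20
On Form Q, PR 62.20 falls between score 8 (PR 58.8) and 9 (PR 82.9).
Interpolate: 8 + (62.20 − 58.8)/(82.9 − 58.8) × (9 − 8) = 8.1

8.1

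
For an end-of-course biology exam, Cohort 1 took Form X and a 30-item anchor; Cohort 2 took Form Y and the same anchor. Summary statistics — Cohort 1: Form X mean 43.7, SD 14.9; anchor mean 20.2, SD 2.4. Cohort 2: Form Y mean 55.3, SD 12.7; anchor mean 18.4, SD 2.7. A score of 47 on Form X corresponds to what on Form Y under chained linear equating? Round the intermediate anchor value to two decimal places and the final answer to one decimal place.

66.3

Form X → anchor (Cohort 1): v = (2.4/14.9)(47 − 43.7) + 20.2 = 20.73
anchor → Form Y (Cohort 2): y = (12.7/2.7)(20.73 − 18.4) + 55.3 = 66.3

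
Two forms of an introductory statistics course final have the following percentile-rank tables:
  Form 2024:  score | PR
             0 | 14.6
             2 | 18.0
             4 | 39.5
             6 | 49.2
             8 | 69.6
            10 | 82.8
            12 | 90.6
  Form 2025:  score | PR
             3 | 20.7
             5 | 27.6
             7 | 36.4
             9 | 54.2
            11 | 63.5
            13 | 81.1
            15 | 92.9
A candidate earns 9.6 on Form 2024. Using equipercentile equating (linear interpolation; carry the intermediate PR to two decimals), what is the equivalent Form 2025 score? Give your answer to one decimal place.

PR of 9.6 on Form 2024: 69.6 + (9.6 − 8)/(10 − 8) × (82.8 − 69.6) = 80.16
On Form 2025, PR 80.16 falls between score 11 (PR 63.5) and 13 (PR 81.1).
Interpolate: 11 + (80.16 − 63.5)/(81.1 − 63.5) × (13 − 11) = 12.9

12.9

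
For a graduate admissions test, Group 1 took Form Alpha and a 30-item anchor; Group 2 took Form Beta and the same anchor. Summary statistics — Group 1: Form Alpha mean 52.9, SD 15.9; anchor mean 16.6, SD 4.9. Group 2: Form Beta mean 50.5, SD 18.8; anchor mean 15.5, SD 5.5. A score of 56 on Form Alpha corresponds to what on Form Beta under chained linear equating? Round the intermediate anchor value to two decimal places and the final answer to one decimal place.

57.5

Form Alpha → anchor (Group 1): v = (4.9/15.9)(56 − 52.9) + 16.6 = 17.56
anchor → Form Beta (Group 2): y = (18.8/5.5)(17.56 − 15.5) + 50.5 = 57.5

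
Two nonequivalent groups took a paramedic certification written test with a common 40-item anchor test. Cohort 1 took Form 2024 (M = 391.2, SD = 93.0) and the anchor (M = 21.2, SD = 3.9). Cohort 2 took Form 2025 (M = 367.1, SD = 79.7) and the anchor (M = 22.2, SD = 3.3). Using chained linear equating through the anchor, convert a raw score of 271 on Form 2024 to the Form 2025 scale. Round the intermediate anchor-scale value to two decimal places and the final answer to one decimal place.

Form 2024 → anchor (Cohort 1): v = (3.9/93.0)(271 − 391.2) + 21.2 = 16.16
anchor → Form 2025 (Cohort 2): y = (79.7/3.3)(16.16 − 22.2) + 367.1 = 221.2

221.2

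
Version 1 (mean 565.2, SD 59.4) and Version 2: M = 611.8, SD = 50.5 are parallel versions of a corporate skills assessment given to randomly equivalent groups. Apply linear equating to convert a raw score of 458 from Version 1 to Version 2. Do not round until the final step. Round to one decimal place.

Linear equating: y = (SD_Y/SD_X)(x − M_X) + M_Y
y = (50.5/59.4)(458 − 565.2) + 611.8
y = 0.850168 × -107.2 + 611.8 = -91.1380 + 611.8 = 520.7

520.7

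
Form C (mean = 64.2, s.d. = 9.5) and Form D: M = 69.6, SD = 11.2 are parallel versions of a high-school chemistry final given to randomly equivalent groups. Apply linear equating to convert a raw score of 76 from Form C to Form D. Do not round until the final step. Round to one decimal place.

83.5

Linear equating: y = (SD_Y/SD_X)(x − M_X) + M_Y
y = (11.2/9.5)(76 − 64.2) + 69.6
y = 1.178947 × 11.8 + 69.6 = 13.9116 + 69.6 = 83.5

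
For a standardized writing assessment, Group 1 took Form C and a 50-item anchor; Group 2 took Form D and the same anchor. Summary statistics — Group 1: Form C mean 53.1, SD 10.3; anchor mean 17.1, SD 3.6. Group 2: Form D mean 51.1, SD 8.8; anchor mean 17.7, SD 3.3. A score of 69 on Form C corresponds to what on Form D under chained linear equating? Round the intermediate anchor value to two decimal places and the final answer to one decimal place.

Form C → anchor (Group 1): v = (3.6/10.3)(69 − 53.1) + 17.1 = 22.66
anchor → Form D (Group 2): y = (8.8/3.3)(22.66 − 17.7) + 51.1 = 64.3

64.3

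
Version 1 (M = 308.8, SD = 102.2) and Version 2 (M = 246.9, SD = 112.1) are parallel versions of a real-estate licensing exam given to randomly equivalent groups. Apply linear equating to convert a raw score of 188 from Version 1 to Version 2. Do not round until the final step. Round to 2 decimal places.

Linear equating: y = (SD_Y/SD_X)(x − M_X) + M_Y
y = (112.1/102.2)(188 − 308.8) + 246.9
y = 1.096869 × -120.8 + 246.9 = -132.5018 + 246.9 = 114.40

114.40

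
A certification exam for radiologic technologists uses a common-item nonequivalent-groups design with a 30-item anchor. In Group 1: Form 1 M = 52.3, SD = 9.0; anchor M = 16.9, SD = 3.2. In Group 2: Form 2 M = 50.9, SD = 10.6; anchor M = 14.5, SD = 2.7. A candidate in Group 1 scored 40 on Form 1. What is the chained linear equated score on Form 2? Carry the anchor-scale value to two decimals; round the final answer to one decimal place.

Form 1 → anchor (Group 1): v = (3.2/9.0)(40 − 52.3) + 16.9 = 12.53
anchor → Form 2 (Group 2): y = (10.6/2.7)(12.53 − 14.5) + 50.9 = 43.2

43.2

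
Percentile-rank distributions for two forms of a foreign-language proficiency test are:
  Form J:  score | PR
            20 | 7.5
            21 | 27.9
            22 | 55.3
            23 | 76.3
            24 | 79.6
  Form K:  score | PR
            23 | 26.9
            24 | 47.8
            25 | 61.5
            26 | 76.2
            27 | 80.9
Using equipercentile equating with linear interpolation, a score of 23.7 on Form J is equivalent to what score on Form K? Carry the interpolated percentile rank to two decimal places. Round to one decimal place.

PR of 23.7 on Form J: 76.3 + (23.7 − 23)/(24 − 23) × (79.6 − 76.3) = 78.61
On Form K, PR 78.61 falls between score 26 (PR 76.2) and 27 (PR 80.9).
Interpolate: 26 + (78.61 − 76.2)/(80.9 − 76.2) × (27 − 26) = 26.5

26.5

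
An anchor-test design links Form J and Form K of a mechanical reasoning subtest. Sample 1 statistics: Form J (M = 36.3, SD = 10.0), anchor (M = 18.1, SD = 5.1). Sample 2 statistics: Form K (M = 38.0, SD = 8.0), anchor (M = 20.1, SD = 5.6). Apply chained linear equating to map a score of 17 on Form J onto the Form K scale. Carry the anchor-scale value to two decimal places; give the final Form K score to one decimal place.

21.1

Form J → anchor (Sample 1): v = (5.1/10.0)(17 − 36.3) + 18.1 = 8.26
anchor → Form K (Sample 2): y = (8.0/5.6)(8.26 − 20.1) + 38.0 = 21.1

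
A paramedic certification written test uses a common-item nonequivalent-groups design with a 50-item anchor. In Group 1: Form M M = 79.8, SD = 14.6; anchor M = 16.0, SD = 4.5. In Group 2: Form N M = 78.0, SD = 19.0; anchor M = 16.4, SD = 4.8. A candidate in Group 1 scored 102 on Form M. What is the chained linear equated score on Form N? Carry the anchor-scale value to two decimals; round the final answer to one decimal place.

103.5

Form M → anchor (Group 1): v = (4.5/14.6)(102 − 79.8) + 16.0 = 22.84
anchor → Form N (Group 2): y = (19.0/4.8)(22.84 − 16.4) + 78.0 = 103.5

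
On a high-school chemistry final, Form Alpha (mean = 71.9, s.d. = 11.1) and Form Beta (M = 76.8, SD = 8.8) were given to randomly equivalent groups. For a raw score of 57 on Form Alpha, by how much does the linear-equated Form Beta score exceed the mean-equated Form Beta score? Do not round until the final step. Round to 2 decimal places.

3.09

Mean-equated: 57 + (76.8 − 71.9) = 61.90
Linear-equated: (8.8/11.1)(57 − 71.9) + 76.8 = 64.987
Difference = 64.987 − 61.90 = 3.09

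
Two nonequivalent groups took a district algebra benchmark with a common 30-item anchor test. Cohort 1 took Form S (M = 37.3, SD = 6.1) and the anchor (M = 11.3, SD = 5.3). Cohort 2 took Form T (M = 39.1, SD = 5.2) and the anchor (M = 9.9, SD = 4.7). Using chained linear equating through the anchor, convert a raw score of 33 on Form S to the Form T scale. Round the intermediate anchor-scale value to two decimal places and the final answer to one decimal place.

36.5

Form S → anchor (Cohort 1): v = (5.3/6.1)(33 − 37.3) + 11.3 = 7.56
anchor → Form T (Cohort 2): y = (5.2/4.7)(7.56 − 9.9) + 39.1 = 36.5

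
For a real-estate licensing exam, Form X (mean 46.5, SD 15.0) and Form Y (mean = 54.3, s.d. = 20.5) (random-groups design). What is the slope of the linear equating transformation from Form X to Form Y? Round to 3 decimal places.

A = SD_Y / SD_X = 20.5 / 15.0 = 1.367

1.367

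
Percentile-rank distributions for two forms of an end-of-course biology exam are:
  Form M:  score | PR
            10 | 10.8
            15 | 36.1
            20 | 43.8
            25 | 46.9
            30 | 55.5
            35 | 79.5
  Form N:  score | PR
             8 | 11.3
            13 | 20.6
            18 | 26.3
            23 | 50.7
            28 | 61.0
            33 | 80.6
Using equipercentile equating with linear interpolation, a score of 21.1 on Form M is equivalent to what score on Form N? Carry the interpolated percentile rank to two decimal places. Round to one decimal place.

PR of 21.1 on Form M: 43.8 + (21.1 − 20)/(25 − 20) × (46.9 − 43.8) = 44.48
On Form N, PR 44.48 falls between score 18 (PR 26.3) and 23 (PR 50.7).
Interpolate: 18 + (44.48 − 26.3)/(50.7 − 26.3) × (23 − 18) = 21.7

21.7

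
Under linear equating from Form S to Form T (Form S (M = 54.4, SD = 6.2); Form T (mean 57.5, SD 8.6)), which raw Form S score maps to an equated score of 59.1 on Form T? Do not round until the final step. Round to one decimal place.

55.6

Invert y = (SD_Y/SD_X)(x − M_X) + M_Y:
x = (SD_X/SD_Y)(y − M_Y) + M_X = (6.2/8.6)(59.1 − 57.5) + 54.4
x = 0.720930 × 1.600 + 54.4 = 55.6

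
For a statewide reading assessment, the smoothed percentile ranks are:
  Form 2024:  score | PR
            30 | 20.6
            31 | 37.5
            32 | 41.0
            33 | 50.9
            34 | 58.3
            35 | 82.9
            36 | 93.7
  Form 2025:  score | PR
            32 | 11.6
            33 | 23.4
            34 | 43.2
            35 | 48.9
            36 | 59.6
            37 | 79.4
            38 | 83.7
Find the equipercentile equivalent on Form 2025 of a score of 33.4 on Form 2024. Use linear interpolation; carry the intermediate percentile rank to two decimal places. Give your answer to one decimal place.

PR of 33.4 on Form 2024: 50.9 + (33.4 − 33)/(34 − 33) × (58.3 − 50.9) = 53.86
On Form 2025, PR 53.86 falls between score 35 (PR 48.9) and 36 (PR 59.6).
Interpolate: 35 + (53.86 − 48.9)/(59.6 − 48.9) × (36 − 35) = 35.5

35.5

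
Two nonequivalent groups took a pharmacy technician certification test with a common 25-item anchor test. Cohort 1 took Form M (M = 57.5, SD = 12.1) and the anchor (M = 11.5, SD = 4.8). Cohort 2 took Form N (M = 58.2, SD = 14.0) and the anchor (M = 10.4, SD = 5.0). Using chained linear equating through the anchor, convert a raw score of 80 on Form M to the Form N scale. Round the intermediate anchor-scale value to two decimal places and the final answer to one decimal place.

86.3

Form M → anchor (Cohort 1): v = (4.8/12.1)(80 − 57.5) + 11.5 = 20.43
anchor → Form N (Cohort 2): y = (14.0/5.0)(20.43 − 10.4) + 58.2 = 86.3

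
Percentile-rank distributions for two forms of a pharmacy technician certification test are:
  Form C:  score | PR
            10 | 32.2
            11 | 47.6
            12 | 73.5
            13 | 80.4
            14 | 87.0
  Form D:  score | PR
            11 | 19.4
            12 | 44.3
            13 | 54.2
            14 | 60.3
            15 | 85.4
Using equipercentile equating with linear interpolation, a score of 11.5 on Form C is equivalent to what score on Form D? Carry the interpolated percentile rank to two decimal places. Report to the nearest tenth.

14.0

PR of 11.5 on Form C: 47.6 + (11.5 − 11)/(12 − 11) × (73.5 − 47.6) = 60.55
On Form D, PR 60.55 falls between score 14 (PR 60.3) and 15 (PR 85.4).
Interpolate: 14 + (60.55 − 60.3)/(85.4 − 60.3) × (15 − 14) = 14.0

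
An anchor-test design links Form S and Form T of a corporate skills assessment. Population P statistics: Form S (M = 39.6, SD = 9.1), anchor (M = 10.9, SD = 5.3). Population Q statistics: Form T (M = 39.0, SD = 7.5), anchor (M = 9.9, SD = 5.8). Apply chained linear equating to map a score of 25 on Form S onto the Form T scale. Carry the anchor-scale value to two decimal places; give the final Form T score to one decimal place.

29.3

Form S → anchor (Population P): v = (5.3/9.1)(25 − 39.6) + 10.9 = 2.40
anchor → Form T (Population Q): y = (7.5/5.8)(2.40 − 9.9) + 39.0 = 29.3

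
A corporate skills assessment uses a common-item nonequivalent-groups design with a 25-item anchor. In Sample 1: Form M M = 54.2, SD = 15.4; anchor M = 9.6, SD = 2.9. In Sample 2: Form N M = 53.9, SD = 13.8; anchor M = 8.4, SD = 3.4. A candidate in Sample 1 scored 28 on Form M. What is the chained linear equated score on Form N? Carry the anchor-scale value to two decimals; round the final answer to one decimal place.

Form M → anchor (Sample 1): v = (2.9/15.4)(28 − 54.2) + 9.6 = 4.67
anchor → Form N (Sample 2): y = (13.8/3.4)(4.67 − 8.4) + 53.9 = 38.8

38.8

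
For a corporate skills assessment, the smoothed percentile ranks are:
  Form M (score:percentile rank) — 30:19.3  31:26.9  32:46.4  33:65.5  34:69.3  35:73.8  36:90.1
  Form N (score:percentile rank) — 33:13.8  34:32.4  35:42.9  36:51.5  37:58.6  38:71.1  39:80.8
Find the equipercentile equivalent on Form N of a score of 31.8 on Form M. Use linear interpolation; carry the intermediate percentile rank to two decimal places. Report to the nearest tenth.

35.0

PR of 31.8 on Form M: 26.9 + (31.8 − 31)/(32 − 31) × (46.4 − 26.9) = 42.50
On Form N, PR 42.50 falls between score 34 (PR 32.4) and 35 (PR 42.9).
Interpolate: 34 + (42.50 − 32.4)/(42.9 − 32.4) × (35 − 34) = 35.0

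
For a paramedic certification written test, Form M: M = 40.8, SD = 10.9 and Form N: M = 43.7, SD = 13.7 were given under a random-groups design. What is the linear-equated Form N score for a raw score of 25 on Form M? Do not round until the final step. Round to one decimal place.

23.8

Linear equating: y = (SD_Y/SD_X)(x − M_X) + M_Y
y = (13.7/10.9)(25 − 40.8) + 43.7
y = 1.256881 × -15.8 + 43.7 = -19.8587 + 43.7 = 23.8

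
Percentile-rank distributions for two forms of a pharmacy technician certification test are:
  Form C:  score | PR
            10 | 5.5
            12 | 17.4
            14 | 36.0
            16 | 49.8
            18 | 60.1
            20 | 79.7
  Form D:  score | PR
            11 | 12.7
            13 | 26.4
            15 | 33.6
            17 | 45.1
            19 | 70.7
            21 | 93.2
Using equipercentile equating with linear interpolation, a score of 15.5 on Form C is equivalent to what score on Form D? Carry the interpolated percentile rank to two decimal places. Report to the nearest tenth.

PR of 15.5 on Form C: 36.0 + (15.5 − 14)/(16 − 14) × (49.8 − 36.0) = 46.35
On Form D, PR 46.35 falls between score 17 (PR 45.1) and 19 (PR 70.7).
Interpolate: 17 + (46.35 − 45.1)/(70.7 − 45.1) × (19 − 17) = 17.1

17.1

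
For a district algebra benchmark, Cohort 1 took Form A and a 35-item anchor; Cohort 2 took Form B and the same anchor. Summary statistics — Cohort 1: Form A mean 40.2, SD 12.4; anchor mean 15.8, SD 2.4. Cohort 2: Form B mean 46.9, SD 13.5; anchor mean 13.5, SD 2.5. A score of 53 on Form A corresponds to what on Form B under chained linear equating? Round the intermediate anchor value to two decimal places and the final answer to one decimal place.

Form A → anchor (Cohort 1): v = (2.4/12.4)(53 − 40.2) + 15.8 = 18.28
anchor → Form B (Cohort 2): y = (13.5/2.5)(18.28 − 13.5) + 46.9 = 72.7

72.7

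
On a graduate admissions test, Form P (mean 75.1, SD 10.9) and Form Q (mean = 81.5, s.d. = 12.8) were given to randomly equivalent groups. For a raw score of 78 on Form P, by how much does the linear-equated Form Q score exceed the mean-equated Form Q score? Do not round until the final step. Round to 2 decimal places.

Mean-equated: 78 + (81.5 − 75.1) = 84.40
Linear-equated: (12.8/10.9)(78 − 75.1) + 81.5 = 84.906
Difference = 84.906 − 84.40 = 0.51

0.51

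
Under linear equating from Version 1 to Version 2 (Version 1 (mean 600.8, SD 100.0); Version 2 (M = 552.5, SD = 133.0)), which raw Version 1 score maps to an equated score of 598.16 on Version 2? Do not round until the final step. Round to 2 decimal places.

635.13

Invert y = (SD_Y/SD_X)(x − M_X) + M_Y:
x = (SD_X/SD_Y)(y − M_Y) + M_X = (100.0/133.0)(598.16 − 552.5) + 600.8
x = 0.751880 × 45.660 + 600.8 = 635.13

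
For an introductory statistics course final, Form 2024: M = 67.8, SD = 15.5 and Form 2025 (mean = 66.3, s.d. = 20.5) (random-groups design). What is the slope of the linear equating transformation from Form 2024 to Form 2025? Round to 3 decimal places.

A = SD_Y / SD_X = 20.5 / 15.5 = 1.323

1.323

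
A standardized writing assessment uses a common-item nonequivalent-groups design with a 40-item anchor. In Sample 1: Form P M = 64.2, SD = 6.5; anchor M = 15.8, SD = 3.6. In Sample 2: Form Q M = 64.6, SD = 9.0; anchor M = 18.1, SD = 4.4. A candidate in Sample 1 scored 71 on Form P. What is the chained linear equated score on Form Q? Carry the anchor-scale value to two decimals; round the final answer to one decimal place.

67.6

Form P → anchor (Sample 1): v = (3.6/6.5)(71 − 64.2) + 15.8 = 19.57
anchor → Form Q (Sample 2): y = (9.0/4.4)(19.57 − 18.1) + 64.6 = 67.6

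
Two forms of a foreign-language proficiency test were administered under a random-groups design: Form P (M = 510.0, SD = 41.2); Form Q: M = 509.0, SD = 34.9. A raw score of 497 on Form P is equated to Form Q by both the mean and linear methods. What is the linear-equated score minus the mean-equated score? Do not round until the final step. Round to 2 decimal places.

Mean-equated: 497 + (509.0 − 510.0) = 496.00
Linear-equated: (34.9/41.2)(497 − 510.0) + 509.0 = 497.988
Difference = 497.988 − 496.00 = 1.99

1.99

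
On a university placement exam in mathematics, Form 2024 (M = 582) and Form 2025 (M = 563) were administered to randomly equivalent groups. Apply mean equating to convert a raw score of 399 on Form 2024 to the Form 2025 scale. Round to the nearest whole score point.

Mean equating: y = x + (M_Y − M_X) = 399 + (563 − 582) = 380

380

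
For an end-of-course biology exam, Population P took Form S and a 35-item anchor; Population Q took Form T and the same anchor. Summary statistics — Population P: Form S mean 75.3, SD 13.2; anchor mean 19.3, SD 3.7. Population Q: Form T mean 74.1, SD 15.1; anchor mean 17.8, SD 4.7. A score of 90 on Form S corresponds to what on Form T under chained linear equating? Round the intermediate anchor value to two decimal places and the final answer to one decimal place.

Form S → anchor (Population P): v = (3.7/13.2)(90 − 75.3) + 19.3 = 23.42
anchor → Form T (Population Q): y = (15.1/4.7)(23.42 − 17.8) + 74.1 = 92.2

92.2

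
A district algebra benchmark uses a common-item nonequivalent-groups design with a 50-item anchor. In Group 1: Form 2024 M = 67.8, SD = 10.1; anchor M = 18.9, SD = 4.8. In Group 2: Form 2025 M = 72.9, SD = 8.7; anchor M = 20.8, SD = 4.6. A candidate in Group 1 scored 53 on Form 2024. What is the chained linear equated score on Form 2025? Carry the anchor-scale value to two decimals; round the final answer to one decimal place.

56.0

Form 2024 → anchor (Group 1): v = (4.8/10.1)(53 − 67.8) + 18.9 = 11.87
anchor → Form 2025 (Group 2): y = (8.7/4.6)(11.87 − 20.8) + 72.9 = 56.0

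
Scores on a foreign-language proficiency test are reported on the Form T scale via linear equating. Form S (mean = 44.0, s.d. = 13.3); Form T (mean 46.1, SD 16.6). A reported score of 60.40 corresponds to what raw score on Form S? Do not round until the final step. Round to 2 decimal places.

Invert y = (SD_Y/SD_X)(x − M_X) + M_Y:
x = (SD_X/SD_Y)(y − M_Y) + M_X = (13.3/16.6)(60.40 − 46.1) + 44.0
x = 0.801205 × 14.300 + 44.0 = 55.46

55.46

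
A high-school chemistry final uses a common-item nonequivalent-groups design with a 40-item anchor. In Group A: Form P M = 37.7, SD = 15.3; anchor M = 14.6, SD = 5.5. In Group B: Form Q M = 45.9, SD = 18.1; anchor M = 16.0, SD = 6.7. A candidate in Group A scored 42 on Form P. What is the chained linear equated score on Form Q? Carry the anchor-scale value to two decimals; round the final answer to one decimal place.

46.3

Form P → anchor (Group A): v = (5.5/15.3)(42 − 37.7) + 14.6 = 16.15
anchor → Form Q (Group B): y = (18.1/6.7)(16.15 − 16.0) + 45.9 = 46.3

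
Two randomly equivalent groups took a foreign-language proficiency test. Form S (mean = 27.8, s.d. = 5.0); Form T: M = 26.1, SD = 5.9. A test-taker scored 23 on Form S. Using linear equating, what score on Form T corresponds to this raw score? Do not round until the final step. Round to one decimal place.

Linear equating: y = (SD_Y/SD_X)(x − M_X) + M_Y
y = (5.9/5.0)(23 − 27.8) + 26.1
y = 1.180000 × -4.8 + 26.1 = -5.6640 + 26.1 = 20.4

20.4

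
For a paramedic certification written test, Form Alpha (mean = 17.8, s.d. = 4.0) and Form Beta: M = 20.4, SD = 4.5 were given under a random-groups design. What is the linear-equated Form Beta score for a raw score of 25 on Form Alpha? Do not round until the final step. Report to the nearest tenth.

Linear equating: y = (SD_Y/SD_X)(x − M_X) + M_Y
y = (4.5/4.0)(25 − 17.8) + 20.4
y = 1.125000 × 7.2 + 20.4 = 8.1000 + 20.4 = 28.5

28.5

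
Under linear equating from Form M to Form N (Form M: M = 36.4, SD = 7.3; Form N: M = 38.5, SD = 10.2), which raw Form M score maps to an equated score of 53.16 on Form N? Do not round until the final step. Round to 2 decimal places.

Invert y = (SD_Y/SD_X)(x − M_X) + M_Y:
x = (SD_X/SD_Y)(y − M_Y) + M_X = (7.3/10.2)(53.16 − 38.5) + 36.4
x = 0.715686 × 14.660 + 36.4 = 46.89

46.89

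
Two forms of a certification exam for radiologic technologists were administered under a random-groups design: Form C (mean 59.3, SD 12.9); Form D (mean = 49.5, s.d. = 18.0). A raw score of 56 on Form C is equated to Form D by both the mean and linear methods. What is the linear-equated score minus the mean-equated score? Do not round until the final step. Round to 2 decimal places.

-1.30

Mean-equated: 56 + (49.5 − 59.3) = 46.20
Linear-equated: (18.0/12.9)(56 − 59.3) + 49.5 = 44.895
Difference = 44.895 − 46.20 = -1.30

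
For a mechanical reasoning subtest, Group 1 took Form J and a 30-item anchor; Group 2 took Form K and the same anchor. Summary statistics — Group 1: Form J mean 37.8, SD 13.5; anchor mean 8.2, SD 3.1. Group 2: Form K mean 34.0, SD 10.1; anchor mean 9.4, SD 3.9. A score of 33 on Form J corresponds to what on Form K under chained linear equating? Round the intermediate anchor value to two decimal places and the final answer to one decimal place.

Form J → anchor (Group 1): v = (3.1/13.5)(33 − 37.8) + 8.2 = 7.10
anchor → Form K (Group 2): y = (10.1/3.9)(7.10 − 9.4) + 34.0 = 28.0

28.0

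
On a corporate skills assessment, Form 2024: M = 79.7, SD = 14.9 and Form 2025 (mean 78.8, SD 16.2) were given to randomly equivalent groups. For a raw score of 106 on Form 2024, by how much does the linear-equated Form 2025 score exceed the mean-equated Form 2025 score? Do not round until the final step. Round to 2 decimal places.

Mean-equated: 106 + (78.8 − 79.7) = 105.10
Linear-equated: (16.2/14.9)(106 − 79.7) + 78.8 = 107.395
Difference = 107.395 − 105.10 = 2.29

2.29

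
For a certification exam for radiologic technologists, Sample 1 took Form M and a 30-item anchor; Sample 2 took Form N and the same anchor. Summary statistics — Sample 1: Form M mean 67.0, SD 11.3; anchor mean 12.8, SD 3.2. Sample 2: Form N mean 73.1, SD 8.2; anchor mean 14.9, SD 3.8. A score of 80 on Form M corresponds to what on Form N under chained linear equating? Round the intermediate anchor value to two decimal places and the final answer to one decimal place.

76.5

Form M → anchor (Sample 1): v = (3.2/11.3)(80 − 67.0) + 12.8 = 16.48
anchor → Form N (Sample 2): y = (8.2/3.8)(16.48 − 14.9) + 73.1 = 76.5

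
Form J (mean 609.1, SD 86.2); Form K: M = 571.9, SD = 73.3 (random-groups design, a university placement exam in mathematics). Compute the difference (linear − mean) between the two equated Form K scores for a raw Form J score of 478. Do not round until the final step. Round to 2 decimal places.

Mean-equated: 478 + (571.9 − 609.1) = 440.80
Linear-equated: (73.3/86.2)(478 − 609.1) + 571.9 = 460.419
Difference = 460.419 − 440.80 = 19.62

19.62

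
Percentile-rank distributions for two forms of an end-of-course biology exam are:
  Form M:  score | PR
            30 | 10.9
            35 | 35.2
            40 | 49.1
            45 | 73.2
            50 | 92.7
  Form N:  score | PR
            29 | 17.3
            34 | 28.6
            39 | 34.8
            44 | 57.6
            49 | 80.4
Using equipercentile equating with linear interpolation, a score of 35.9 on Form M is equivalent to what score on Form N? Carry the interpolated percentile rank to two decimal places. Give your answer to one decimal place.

39.6

PR of 35.9 on Form M: 35.2 + (35.9 − 35)/(40 − 35) × (49.1 − 35.2) = 37.70
On Form N, PR 37.70 falls between score 39 (PR 34.8) and 44 (PR 57.6).
Interpolate: 39 + (37.70 − 34.8)/(57.6 − 34.8) × (44 − 39) = 39.6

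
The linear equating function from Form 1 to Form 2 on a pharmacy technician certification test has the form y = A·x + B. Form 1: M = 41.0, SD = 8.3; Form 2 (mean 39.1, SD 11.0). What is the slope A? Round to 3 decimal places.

A = SD_Y / SD_X = 11.0 / 8.3 = 1.325

1.325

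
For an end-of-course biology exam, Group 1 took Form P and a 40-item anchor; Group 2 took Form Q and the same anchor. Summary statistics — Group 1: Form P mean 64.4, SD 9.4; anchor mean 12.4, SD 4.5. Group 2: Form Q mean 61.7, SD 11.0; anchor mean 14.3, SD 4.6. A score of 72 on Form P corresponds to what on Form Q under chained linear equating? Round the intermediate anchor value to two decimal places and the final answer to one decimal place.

Form P → anchor (Group 1): v = (4.5/9.4)(72 − 64.4) + 12.4 = 16.04
anchor → Form Q (Group 2): y = (11.0/4.6)(16.04 − 14.3) + 61.7 = 65.9

65.9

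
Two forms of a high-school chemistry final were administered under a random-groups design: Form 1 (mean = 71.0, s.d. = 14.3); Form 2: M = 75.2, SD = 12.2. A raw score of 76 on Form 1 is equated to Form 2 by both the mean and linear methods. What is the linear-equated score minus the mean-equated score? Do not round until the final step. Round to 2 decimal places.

-0.73

Mean-equated: 76 + (75.2 − 71.0) = 80.20
Linear-equated: (12.2/14.3)(76 − 71.0) + 75.2 = 79.466
Difference = 79.466 − 80.20 = -0.73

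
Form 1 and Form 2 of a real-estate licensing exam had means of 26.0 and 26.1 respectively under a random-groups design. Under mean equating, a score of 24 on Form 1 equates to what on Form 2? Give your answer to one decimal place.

Mean equating: y = x + (M_Y − M_X) = 24 + (26.1 − 26.0) = 24.1

24.1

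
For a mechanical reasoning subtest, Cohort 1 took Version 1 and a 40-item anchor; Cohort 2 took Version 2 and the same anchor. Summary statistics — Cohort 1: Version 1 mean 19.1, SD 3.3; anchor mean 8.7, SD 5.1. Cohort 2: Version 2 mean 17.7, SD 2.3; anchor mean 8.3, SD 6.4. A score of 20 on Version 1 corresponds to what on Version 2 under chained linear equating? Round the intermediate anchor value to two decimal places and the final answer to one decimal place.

Version 1 → anchor (Cohort 1): v = (5.1/3.3)(20 − 19.1) + 8.7 = 10.09
anchor → Version 2 (Cohort 2): y = (2.3/6.4)(10.09 − 8.3) + 17.7 = 18.3

18.3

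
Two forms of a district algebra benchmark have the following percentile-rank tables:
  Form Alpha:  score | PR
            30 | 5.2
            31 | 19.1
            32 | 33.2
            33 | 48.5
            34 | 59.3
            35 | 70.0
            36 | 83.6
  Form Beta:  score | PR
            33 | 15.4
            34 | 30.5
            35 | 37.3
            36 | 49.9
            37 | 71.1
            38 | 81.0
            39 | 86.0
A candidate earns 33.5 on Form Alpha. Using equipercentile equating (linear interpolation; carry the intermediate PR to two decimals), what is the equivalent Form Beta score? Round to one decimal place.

PR of 33.5 on Form Alpha: 48.5 + (33.5 − 33)/(34 − 33) × (59.3 − 48.5) = 53.90
On Form Beta, PR 53.90 falls between score 36 (PR 49.9) and 37 (PR 71.1).
Interpolate: 36 + (53.90 − 49.9)/(71.1 − 49.9) × (37 − 36) = 36.2

36.2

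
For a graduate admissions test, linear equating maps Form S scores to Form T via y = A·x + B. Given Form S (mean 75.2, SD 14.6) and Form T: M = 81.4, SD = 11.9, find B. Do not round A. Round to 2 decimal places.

A = SD_Y / SD_X = 11.9 / 14.6 = 0.815068
B = M_Y − A·M_X = 81.4 − 0.815068 × 75.2 = 20.11

20.11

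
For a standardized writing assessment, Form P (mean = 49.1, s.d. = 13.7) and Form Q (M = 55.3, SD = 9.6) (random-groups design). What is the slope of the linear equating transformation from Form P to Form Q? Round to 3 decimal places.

A = SD_Y / SD_X = 9.6 / 13.7 = 0.701

0.701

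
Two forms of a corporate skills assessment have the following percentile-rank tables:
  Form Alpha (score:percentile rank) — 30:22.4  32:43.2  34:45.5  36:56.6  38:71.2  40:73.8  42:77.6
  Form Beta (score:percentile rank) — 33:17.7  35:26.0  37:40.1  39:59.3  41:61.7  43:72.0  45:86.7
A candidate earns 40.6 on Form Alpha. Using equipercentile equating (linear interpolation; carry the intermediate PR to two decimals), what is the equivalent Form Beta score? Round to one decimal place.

43.4

PR of 40.6 on Form Alpha: 73.8 + (40.6 − 40)/(42 − 40) × (77.6 − 73.8) = 74.94
On Form Beta, PR 74.94 falls between score 43 (PR 72.0) and 45 (PR 86.7).
Interpolate: 43 + (74.94 − 72.0)/(86.7 − 72.0) × (45 − 43) = 43.4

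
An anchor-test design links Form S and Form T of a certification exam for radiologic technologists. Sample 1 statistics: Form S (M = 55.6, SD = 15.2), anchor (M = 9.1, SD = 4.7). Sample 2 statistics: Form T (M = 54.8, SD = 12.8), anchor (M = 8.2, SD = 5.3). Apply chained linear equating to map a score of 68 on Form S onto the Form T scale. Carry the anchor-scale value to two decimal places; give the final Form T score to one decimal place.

Form S → anchor (Sample 1): v = (4.7/15.2)(68 − 55.6) + 9.1 = 12.93
anchor → Form T (Sample 2): y = (12.8/5.3)(12.93 − 8.2) + 54.8 = 66.2

66.2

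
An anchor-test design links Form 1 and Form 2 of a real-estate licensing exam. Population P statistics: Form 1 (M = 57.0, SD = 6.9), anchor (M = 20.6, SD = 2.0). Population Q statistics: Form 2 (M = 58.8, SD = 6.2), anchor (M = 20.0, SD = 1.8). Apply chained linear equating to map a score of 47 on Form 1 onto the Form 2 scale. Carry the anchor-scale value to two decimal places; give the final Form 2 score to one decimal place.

50.9

Form 1 → anchor (Population P): v = (2.0/6.9)(47 − 57.0) + 20.6 = 17.70
anchor → Form 2 (Population Q): y = (6.2/1.8)(17.70 − 20.0) + 58.8 = 50.9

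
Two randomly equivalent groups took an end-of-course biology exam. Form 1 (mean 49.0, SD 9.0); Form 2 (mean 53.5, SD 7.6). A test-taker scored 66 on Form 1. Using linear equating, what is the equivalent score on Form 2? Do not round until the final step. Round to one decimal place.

Linear equating: y = (SD_Y/SD_X)(x − M_X) + M_Y
y = (7.6/9.0)(66 − 49.0) + 53.5
y = 0.844444 × 17.0 + 53.5 = 14.3556 + 53.5 = 67.9

67.9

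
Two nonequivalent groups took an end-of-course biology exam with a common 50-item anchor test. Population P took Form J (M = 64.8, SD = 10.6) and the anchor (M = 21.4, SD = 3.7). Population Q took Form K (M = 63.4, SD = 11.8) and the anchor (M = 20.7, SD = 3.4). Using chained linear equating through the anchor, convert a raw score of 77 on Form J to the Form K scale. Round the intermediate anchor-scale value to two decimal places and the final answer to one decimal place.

Form J → anchor (Population P): v = (3.7/10.6)(77 − 64.8) + 21.4 = 25.66
anchor → Form K (Population Q): y = (11.8/3.4)(25.66 − 20.7) + 63.4 = 80.6

80.6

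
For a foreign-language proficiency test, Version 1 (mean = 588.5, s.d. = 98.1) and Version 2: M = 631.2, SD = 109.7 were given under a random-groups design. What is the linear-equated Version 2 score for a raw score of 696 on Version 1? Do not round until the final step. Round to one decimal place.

Linear equating: y = (SD_Y/SD_X)(x − M_X) + M_Y
y = (109.7/98.1)(696 − 588.5) + 631.2
y = 1.118247 × 107.5 + 631.2 = 120.2115 + 631.2 = 751.4

751.4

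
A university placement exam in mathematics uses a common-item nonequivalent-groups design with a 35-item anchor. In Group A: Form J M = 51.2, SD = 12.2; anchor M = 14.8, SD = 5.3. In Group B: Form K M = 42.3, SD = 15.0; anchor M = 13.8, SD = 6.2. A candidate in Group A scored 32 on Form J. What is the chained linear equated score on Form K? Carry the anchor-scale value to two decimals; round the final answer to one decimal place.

Form J → anchor (Group A): v = (5.3/12.2)(32 − 51.2) + 14.8 = 6.46
anchor → Form K (Group B): y = (15.0/6.2)(6.46 − 13.8) + 42.3 = 24.5

24.5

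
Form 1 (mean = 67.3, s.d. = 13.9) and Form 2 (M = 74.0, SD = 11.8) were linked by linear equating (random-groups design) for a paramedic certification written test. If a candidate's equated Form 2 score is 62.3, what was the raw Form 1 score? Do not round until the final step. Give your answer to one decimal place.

53.5

Invert y = (SD_Y/SD_X)(x − M_X) + M_Y:
x = (SD_X/SD_Y)(y − M_Y) + M_X = (13.9/11.8)(62.3 − 74.0) + 67.3
x = 1.177966 × -11.700 + 67.3 = 53.5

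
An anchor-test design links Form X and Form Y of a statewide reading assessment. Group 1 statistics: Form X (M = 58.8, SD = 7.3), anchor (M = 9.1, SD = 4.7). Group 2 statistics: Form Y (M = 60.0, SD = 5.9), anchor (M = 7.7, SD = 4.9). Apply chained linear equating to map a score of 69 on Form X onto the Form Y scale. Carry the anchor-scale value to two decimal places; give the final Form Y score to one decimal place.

Form X → anchor (Group 1): v = (4.7/7.3)(69 − 58.8) + 9.1 = 15.67
anchor → Form Y (Group 2): y = (5.9/4.9)(15.67 − 7.7) + 60.0 = 69.6

69.6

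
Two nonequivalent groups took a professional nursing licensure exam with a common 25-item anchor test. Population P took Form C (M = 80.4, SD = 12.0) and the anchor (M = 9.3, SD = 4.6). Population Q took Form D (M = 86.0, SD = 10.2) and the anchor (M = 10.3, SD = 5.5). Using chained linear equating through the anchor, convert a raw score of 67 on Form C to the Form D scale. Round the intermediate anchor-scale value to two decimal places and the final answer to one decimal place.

Form C → anchor (Population P): v = (4.6/12.0)(67 − 80.4) + 9.3 = 4.16
anchor → Form D (Population Q): y = (10.2/5.5)(4.16 − 10.3) + 86.0 = 74.6

74.6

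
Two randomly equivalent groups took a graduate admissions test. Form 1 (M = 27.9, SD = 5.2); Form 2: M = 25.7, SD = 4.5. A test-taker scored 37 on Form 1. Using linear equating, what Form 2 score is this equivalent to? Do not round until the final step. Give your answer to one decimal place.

Linear equating: y = (SD_Y/SD_X)(x − M_X) + M_Y
y = (4.5/5.2)(37 − 27.9) + 25.7
y = 0.865385 × 9.1 + 25.7 = 7.8750 + 25.7 = 33.6

33.6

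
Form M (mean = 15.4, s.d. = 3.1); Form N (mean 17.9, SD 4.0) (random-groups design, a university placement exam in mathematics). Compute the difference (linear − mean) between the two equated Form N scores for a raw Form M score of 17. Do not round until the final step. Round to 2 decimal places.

Mean-equated: 17 + (17.9 − 15.4) = 19.50
Linear-equated: (4.0/3.1)(17 − 15.4) + 17.9 = 19.965
Difference = 19.965 − 19.50 = 0.46

0.46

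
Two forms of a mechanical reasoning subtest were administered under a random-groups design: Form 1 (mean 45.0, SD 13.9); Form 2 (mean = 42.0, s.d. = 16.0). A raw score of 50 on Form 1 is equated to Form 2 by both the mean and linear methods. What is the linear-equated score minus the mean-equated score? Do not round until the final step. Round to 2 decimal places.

Mean-equated: 50 + (42.0 − 45.0) = 47.00
Linear-equated: (16.0/13.9)(50 − 45.0) + 42.0 = 47.755
Difference = 47.755 − 47.00 = 0.76

0.76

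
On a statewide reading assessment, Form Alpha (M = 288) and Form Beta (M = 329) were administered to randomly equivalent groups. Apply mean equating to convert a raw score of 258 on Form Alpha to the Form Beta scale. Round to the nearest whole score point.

Mean equating: y = x + (M_Y − M_X) = 258 + (329 − 288) = 299

299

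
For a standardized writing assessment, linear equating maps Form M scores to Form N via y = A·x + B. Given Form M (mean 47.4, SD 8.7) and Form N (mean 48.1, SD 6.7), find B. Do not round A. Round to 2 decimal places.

11.60

A = SD_Y / SD_X = 6.7 / 8.7 = 0.770115
B = M_Y − A·M_X = 48.1 − 0.770115 × 47.4 = 11.60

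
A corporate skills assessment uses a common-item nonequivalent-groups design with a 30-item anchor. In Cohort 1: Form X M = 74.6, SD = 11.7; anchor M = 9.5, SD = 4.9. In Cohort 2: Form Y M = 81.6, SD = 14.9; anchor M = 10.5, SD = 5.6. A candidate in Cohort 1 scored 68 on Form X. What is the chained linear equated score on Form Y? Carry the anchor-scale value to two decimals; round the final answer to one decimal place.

Form X → anchor (Cohort 1): v = (4.9/11.7)(68 − 74.6) + 9.5 = 6.74
anchor → Form Y (Cohort 2): y = (14.9/5.6)(6.74 − 10.5) + 81.6 = 71.6

71.6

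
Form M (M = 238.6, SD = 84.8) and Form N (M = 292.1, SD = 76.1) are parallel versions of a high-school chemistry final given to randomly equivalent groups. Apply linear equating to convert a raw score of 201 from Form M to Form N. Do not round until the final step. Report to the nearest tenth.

Linear equating: y = (SD_Y/SD_X)(x − M_X) + M_Y
y = (76.1/84.8)(201 − 238.6) + 292.1
y = 0.897406 × -37.6 + 292.1 = -33.7425 + 292.1 = 258.4

258.4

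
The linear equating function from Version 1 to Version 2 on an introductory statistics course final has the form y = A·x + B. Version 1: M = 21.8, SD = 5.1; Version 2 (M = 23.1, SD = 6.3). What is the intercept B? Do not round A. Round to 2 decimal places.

-3.83

A = SD_Y / SD_X = 6.3 / 5.1 = 1.235294
B = M_Y − A·M_X = 23.1 − 1.235294 × 21.8 = -3.83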